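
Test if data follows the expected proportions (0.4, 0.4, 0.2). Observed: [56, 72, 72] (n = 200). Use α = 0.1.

Expected: [80.0, 80.0, 40.0]. χ² = 33.6. df = 2, critical = 4.605. Reject H₀.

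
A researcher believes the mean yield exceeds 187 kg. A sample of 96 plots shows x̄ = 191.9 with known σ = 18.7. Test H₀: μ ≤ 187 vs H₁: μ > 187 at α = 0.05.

z = 2.567. Critical value: 1.645. Reject H₀.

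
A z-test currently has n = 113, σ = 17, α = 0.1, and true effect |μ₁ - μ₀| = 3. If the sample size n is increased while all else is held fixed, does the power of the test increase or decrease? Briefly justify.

Power increases: a larger n shrinks the standard error σ/√n, moving the sampling distribution under H₁ further from the critical value.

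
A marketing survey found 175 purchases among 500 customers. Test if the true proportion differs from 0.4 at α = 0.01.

p̂ = 0.35, p₀ = 0.4. z = (p̂ - p₀)/√(p₀(1-p₀)/n) = -2.282. Critical: ±2.576. Fail to reject H₀.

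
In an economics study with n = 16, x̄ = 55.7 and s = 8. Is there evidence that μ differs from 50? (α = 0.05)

t = (x̄ - μ₀)/(s/√n) = (55.7 - 50)/(8/√16) = 2.85. df = 15, critical t = ±2.131. Reject H₀.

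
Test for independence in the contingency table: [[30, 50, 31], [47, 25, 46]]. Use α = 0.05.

χ² = 14.809. df = 2, critical = 5.991. Reject H₀. Variables are dependent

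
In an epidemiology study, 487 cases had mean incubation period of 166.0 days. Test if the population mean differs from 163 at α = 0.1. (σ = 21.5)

z = (x̄ - μ₀)/(σ/√n) = (166.0 - 163)/(21.5/√487) = 3.079. Critical value: ±1.645. Since |3.079| > 1.645, Reject H₀.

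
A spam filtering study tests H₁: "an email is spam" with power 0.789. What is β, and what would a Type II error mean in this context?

β = 1 - power = 1 - 0.789 = 0.211. A Type II error is failing to reject H₀ when H₀ is false (false negative) — here, failing to conclude that an email is spam when in fact it is true. Consequence: a spam email lands in the inbox.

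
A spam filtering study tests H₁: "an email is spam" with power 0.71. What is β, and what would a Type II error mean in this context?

β = 1 - power = 1 - 0.71 = 0.29. A Type II error is failing to reject H₀ when H₀ is false (false negative) — here, failing to conclude that an email is spam when in fact it is true. Consequence: a spam email lands in the inbox.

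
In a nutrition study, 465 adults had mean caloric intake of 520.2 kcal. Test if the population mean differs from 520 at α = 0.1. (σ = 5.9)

z = (x̄ - μ₀)/(σ/√n) = (520.2 - 520)/(5.9/√465) = 0.731. Critical value: ±1.645. Since |0.731| ≤ 1.645, Fail to reject H₀.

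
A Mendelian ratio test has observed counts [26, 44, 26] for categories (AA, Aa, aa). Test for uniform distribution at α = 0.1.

Expected = 32 each. χ² = Σ(O-E)²/E = 6.75. df = 2, critical value = 4.605. Reject H₀.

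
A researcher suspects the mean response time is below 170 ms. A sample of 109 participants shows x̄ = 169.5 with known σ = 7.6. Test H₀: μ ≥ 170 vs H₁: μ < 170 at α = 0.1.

z = -0.687. Critical value: -1.28. Fail to reject H₀.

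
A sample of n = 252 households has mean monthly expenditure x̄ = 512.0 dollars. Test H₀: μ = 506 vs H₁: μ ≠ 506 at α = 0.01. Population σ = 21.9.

z = (x̄ - μ₀)/(σ/√n) = (512.0 - 506)/(21.9/√252) = 4.349. Critical value: ±2.576. Since |4.349| > 2.576, Reject H₀.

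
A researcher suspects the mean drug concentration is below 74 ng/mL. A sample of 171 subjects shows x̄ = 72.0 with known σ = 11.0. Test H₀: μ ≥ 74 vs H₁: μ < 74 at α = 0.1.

z = -2.378. Critical value: -1.28. Reject H₀.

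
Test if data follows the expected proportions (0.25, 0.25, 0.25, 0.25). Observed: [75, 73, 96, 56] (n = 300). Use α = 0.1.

Expected: [75.0, 75.0, 75.0, 75.0]. χ² = 10.747. df = 3, critical = 6.251. Reject H₀.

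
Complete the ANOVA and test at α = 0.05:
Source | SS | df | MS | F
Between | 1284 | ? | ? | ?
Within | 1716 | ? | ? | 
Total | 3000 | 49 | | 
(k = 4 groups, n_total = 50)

df_between = 3, df_within = 46. MS_between = 428.0, MS_within = 37.3. F = 11.473, F_crit ≈ 2.807. Reject H₀.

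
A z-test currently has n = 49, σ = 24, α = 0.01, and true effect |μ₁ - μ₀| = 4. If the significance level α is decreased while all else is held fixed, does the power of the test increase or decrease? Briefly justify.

Power decreases: a smaller α raises the critical value, so less of the H₁ sampling distribution falls in the rejection region.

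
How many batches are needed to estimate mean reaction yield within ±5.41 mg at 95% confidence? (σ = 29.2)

n = (z*σ/E)² = (1.96×29.2/5.41)² = 111.9 → n = 112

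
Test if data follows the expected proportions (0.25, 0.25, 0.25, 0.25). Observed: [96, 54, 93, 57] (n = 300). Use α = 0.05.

Expected: [75.0, 75.0, 75.0, 75.0]. χ² = 20.4. df = 3, critical = 7.815. Reject H₀.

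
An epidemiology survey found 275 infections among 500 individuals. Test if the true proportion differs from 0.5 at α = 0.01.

p̂ = 0.55, p₀ = 0.5. z = (p̂ - p₀)/√(p₀(1-p₀)/n) = 2.236. Critical: ±2.576. Fail to reject H₀.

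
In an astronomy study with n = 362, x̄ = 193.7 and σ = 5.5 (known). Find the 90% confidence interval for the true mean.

CI = x̄ ± z*(σ/√n) = 193.7 ± 1.645(5.5/√362) = 193.7 ± 0.48 = (193.22, 194.18)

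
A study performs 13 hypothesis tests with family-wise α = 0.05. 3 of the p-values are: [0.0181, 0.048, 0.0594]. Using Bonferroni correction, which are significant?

Bonferroni α = 0.05/13 = 0.00385. None of the given p-values are significant.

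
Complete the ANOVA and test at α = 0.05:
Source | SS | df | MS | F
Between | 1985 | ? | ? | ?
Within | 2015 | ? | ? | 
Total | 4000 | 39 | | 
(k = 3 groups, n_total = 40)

df_between = 2, df_within = 37. MS_between = 992.5, MS_within = 54.46. F = 18.225, F_crit ≈ 3.252. Reject H₀.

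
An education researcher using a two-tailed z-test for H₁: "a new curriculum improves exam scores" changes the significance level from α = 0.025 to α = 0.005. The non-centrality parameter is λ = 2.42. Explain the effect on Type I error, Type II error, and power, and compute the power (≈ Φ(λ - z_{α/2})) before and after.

Decreasing α from 0.025 to 0.005:
• Type I error rate decreases (α is the Type I rate by definition).
• Critical value moves from z_{α/2} = 2.241 to 2.807, so power = Φ(λ - z_{α/2}) goes from Φ(2.42 - 2.241) = 0.571 to Φ(2.42 - 2.807) = 0.349.
• Type II error rate β = 1 - power therefore increases (0.429 → 0.651).
Appropriate when false positives are costly — here, adopting a curriculum that gives no real benefit — disruption for nothing.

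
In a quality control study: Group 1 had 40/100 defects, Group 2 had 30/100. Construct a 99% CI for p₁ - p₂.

p̂₁ = 0.4, p̂₂ = 0.3. Difference = 0.1. CI = (-0.073, 0.273)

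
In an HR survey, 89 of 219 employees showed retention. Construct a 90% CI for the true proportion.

p̂ = 0.406. CI = p̂ ± z*√(p̂(1-p̂)/n) = (0.352, 0.461)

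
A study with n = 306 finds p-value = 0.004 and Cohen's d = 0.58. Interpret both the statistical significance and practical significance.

Statistically significant (p = 0.004 < 0.05). Cohen's d = 0.58 indicates a medium effect size. Both statistical and practical significance should be considered.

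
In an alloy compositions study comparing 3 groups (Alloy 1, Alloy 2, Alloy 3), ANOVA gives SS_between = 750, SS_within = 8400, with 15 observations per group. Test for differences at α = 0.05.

df_between = 2, df_within = 42. F = MS_between/MS_within = 375.0/200.0 = 1.875. F_crit ≈ 3.22. Fail to reject H₀.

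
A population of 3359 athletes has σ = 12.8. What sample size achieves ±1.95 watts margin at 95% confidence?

Without FPC: n₀ = (1.96×12.8/1.95)² = 165.525. With FPC: n = n₀N/(n₀+N-1) = 157.8 → n = 158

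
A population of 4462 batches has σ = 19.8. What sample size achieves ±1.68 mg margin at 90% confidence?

Without FPC: n₀ = (1.645×19.8/1.68)² = 375.875. With FPC: n = n₀N/(n₀+N-1) = 346.7 → n = 347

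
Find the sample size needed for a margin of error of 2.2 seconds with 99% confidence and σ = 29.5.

n = (z*σ/E)² = (2.576×29.5/2.2)² = 1193.1 → n = 1194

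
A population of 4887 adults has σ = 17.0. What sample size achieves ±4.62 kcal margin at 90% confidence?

Without FPC: n₀ = (1.645×17.0/4.62)² = 36.639. With FPC: n = n₀N/(n₀+N-1) = 36.4 → n = 37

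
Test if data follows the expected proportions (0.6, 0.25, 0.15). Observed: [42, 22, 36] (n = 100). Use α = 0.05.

Expected: [60.0, 25.0, 15.0]. χ² = 35.16. df = 2, critical = 5.991. Reject H₀.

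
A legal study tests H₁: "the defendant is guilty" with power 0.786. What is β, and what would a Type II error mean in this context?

β = 1 - power = 1 - 0.786 = 0.214. A Type II error is failing to reject H₀ when H₀ is false (false negative) — here, failing to conclude that the defendant is guilty when in fact it is true. Consequence: acquitting a guilty person.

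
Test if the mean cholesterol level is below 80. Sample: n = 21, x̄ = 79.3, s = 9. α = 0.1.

t = (79.3 - 80)/(9/√21) = -0.356, df = 20. Critical t = -1.325. Fail to reject H₀.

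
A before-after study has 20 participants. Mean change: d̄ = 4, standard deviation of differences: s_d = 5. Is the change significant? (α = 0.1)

t = d̄/(s_d/√n) = 4/(5/√20) = 3.578. df = 19, critical t = ±1.729. Reject H₀.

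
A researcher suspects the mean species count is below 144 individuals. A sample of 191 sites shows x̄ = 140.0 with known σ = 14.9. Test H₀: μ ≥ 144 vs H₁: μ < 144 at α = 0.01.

z = -3.71. Critical value: -2.33. Reject H₀.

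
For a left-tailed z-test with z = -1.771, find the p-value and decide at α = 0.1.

p = P(Z < -1.771) = Φ(-1.771) ≈ 0.0383. Since p < 0.1, reject H₀ (significant) at α = 0.1.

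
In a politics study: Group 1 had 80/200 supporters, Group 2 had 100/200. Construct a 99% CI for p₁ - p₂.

p̂₁ = 0.4, p̂₂ = 0.5. Difference = -0.1. CI = (-0.228, 0.028)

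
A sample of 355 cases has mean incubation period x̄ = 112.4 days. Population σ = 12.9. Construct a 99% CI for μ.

CI = x̄ ± z*(σ/√n) = 112.4 ± 2.576(12.9/√355) = 112.4 ± 1.76 = (110.64, 114.16)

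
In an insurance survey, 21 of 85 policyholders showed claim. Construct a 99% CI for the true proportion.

p̂ = 0.247. CI = p̂ ± z*√(p̂(1-p̂)/n) = (0.127, 0.368)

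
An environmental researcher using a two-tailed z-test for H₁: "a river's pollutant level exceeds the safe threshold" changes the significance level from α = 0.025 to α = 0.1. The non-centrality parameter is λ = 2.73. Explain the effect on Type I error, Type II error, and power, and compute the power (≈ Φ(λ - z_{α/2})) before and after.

Increasing α from 0.025 to 0.1:
• Type I error rate increases (α is the Type I rate by definition).
• Critical value moves from z_{α/2} = 2.241 to 1.645, so power = Φ(λ - z_{α/2}) goes from Φ(2.73 - 2.241) = 0.688 to Φ(2.73 - 1.645) = 0.861.
• Type II error rate β = 1 - power therefore decreases (0.312 → 0.139).
Appropriate when false negatives are costly — here, allowing unsafe pollution to continue.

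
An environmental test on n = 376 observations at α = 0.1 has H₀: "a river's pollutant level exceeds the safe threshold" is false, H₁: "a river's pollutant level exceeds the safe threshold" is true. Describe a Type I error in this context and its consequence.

Type I error: rejecting H₀ when it is true — concluding that a river's pollutant level exceeds the safe threshold when in fact it is not. Consequence: shutting down a compliant factory unnecessarily.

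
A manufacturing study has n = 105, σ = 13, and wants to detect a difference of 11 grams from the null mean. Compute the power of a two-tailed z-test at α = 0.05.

SE = σ/√n = 13/√105 = 1.269. Non-centrality λ = d/SE = 11/1.269 = 8.67. Power ≈ Φ(λ - z_{α/2}) = Φ(8.67 - 1.96) = Φ(6.71) = 1.0.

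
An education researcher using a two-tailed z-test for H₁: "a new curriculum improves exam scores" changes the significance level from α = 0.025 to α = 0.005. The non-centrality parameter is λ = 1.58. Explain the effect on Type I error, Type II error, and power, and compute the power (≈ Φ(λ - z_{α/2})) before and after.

Decreasing α from 0.025 to 0.005:
• Type I error rate decreases (α is the Type I rate by definition).
• Critical value moves from z_{α/2} = 2.241 to 2.807, so power = Φ(λ - z_{α/2}) goes from Φ(1.58 - 2.241) = 0.254 to Φ(1.58 - 2.807) = 0.11.
• Type II error rate β = 1 - power therefore increases (0.746 → 0.89).
Appropriate when false positives are costly — here, adopting a curriculum that gives no real benefit — disruption for nothing.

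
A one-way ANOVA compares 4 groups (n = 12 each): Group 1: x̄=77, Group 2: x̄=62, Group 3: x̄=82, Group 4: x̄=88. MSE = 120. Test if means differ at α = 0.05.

Grand mean = 77.25. SS_between = 4449.0, MS_between = 1483.0. F = 12.358, F_crit ≈ 2.816. Reject H₀.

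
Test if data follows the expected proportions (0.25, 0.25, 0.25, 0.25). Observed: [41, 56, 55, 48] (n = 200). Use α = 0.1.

Expected: [50.0, 50.0, 50.0, 50.0]. χ² = 2.92. df = 3, critical = 6.251. Fail to reject H₀.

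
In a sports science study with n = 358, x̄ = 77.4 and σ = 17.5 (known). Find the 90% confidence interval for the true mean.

CI = x̄ ± z*(σ/√n) = 77.4 ± 1.645(17.5/√358) = 77.4 ± 1.52 = (75.88, 78.92)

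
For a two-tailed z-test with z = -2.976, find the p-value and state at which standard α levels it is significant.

p = 2·P(Z > |-2.976|) = 2·(1 - Φ(2.976)) ≈ 0.0029. Significant at α = 0.1; Significant at α = 0.05; Significant at α = 0.01.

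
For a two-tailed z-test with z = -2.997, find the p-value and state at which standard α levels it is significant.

p = 2·P(Z > |-2.997|) = 2·(1 - Φ(2.997)) ≈ 0.0027. Significant at α = 0.1; Significant at α = 0.05; Significant at α = 0.01.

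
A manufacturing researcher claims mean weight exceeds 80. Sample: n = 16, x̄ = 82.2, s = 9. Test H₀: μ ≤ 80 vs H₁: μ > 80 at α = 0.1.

t = (82.2 - 80)/(9/√16) = 0.978, df = 15. Critical t = 1.341. Fail to reject H₀.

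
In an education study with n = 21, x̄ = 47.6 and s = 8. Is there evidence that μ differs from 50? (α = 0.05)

t = (x̄ - μ₀)/(s/√n) = (47.6 - 50)/(8/√21) = -1.375. df = 20, critical t = ±2.086. Fail to reject H₀.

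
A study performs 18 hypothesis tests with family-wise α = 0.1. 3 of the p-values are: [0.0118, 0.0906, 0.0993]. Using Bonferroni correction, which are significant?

Bonferroni α = 0.1/18 = 0.00556. None of the given p-values are significant.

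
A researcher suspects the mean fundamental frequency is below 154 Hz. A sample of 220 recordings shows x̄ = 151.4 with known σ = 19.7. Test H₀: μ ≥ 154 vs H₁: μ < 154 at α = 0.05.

z = -1.958. Critical value: -1.645. Reject H₀.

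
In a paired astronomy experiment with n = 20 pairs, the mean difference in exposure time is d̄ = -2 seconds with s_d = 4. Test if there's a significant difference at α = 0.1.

t = d̄/(s_d/√n) = -2/(4/√20) = -2.236. df = 19, critical t = ±1.729. Reject H₀.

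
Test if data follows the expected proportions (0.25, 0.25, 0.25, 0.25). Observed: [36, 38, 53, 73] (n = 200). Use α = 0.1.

Expected: [50.0, 50.0, 50.0, 50.0]. χ² = 17.56. df = 3, critical = 6.251. Reject H₀.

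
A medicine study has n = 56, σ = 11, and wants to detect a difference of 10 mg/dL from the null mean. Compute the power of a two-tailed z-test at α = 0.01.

SE = σ/√n = 11/√56 = 1.47. Non-centrality λ = d/SE = 10/1.47 = 6.803. Power ≈ Φ(λ - z_{α/2}) = Φ(6.803 - 2.576) = Φ(4.227) = 1.0.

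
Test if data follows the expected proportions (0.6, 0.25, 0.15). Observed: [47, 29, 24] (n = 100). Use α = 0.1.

Expected: [60.0, 25.0, 15.0]. χ² = 8.857. df = 2, critical = 4.605. Reject H₀.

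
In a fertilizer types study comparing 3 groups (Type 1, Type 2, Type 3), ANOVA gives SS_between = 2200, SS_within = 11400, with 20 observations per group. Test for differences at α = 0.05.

df_between = 2, df_within = 57. F = MS_between/MS_within = 1100.0/200.0 = 5.5. F_crit ≈ 3.159. Reject H₀. At least one mean differs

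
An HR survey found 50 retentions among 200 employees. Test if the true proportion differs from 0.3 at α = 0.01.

p̂ = 0.25, p₀ = 0.3. z = (p̂ - p₀)/√(p₀(1-p₀)/n) = -1.543. Critical: ±2.576. Fail to reject H₀.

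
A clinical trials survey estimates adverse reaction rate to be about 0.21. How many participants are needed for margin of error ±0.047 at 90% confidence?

n = z²p(1-p)/E² = 1.645²×0.21×0.79/0.047² = 203.2 → n = 204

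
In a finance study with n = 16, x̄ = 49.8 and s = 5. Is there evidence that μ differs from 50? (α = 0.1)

t = (x̄ - μ₀)/(s/√n) = (49.8 - 50)/(5/√16) = -0.16. df = 15, critical t = ±1.753. Fail to reject H₀.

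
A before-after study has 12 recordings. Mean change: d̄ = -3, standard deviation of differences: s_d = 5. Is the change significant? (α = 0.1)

t = d̄/(s_d/√n) = -3/(5/√12) = -2.078. df = 11, critical t = ±1.796. Reject H₀.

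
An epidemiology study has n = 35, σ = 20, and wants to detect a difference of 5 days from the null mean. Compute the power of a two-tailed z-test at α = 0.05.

SE = σ/√n = 20/√35 = 3.381. Non-centrality λ = d/SE = 5/3.381 = 1.479. Power ≈ Φ(λ - z_{α/2}) = Φ(1.479 - 1.96) = Φ(-0.481) = 0.315.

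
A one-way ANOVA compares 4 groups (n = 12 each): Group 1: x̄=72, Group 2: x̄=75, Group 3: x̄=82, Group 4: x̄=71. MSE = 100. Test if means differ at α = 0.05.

Grand mean = 75.0. SS_between = 888.0, MS_between = 296.0. F = 2.96, F_crit ≈ 2.816. Reject H₀.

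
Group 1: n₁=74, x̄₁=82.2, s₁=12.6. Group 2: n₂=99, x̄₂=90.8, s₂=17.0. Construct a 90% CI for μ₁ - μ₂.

Difference = -8.6. SE = √(12.6²/74 + 17.0²/99) = 2.25. CI = (-12.3, -4.9)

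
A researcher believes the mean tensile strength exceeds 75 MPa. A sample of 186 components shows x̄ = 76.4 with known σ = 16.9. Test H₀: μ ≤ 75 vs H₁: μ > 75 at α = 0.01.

z = 1.13. Critical value: 2.33. Fail to reject H₀.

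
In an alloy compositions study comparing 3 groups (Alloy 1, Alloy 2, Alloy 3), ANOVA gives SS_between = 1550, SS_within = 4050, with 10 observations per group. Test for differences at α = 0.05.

df_between = 2, df_within = 27. F = MS_between/MS_within = 775.0/150.0 = 5.167. F_crit ≈ 3.354. Reject H₀. At least one mean differs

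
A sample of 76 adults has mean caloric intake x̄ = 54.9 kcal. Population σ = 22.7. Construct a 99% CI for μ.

CI = x̄ ± z*(σ/√n) = 54.9 ± 2.576(22.7/√76) = 54.9 ± 6.71 = (48.19, 61.61)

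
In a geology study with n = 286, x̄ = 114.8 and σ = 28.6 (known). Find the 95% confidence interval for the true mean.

CI = x̄ ± z*(σ/√n) = 114.8 ± 1.96(28.6/√286) = 114.8 ± 3.31 = (111.49, 118.11)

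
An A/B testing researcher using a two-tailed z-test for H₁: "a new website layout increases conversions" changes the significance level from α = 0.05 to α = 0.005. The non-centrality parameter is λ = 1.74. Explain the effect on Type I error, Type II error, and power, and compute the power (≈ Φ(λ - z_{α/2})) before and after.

Decreasing α from 0.05 to 0.005:
• Type I error rate decreases (α is the Type I rate by definition).
• Critical value moves from z_{α/2} = 1.96 to 2.807, so power = Φ(λ - z_{α/2}) goes from Φ(1.74 - 1.96) = 0.413 to Φ(1.74 - 2.807) = 0.143.
• Type II error rate β = 1 - power therefore increases (0.587 → 0.857).
Appropriate when false positives are costly — here, rolling out a layout that doesn't actually help — wasted engineering effort.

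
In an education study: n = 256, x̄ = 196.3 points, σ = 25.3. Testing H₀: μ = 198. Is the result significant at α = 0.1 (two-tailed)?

z = (196.3 - 198)/(25.3/√256) = -1.075. Since |z| ≤ 1.645, not significant at α = 0.1.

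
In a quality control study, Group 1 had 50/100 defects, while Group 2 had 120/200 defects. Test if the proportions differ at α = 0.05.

p̂₁ = 0.5, p̂₂ = 0.6, pooled p̂ = 0.567. z = -1.648. Critical: ±1.96. Fail to reject H₀.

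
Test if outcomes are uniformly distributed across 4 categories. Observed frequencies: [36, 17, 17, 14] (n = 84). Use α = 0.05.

Expected = 21 each. χ² = Σ(O-E)²/E = 14.571. df = 3, critical value = 7.815. Reject H₀.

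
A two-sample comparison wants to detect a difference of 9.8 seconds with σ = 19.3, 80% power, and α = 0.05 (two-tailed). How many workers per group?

n per group = 2(z_α/2 + z_β)²σ²/d² = 2×(1.96 + 0.84)²×19.3²/9.8² = 60.8 → n = 61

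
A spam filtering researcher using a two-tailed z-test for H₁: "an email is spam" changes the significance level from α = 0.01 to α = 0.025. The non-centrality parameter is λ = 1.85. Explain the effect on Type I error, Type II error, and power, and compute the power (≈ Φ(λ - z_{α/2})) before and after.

Increasing α from 0.01 to 0.025:
• Type I error rate increases (α is the Type I rate by definition).
• Critical value moves from z_{α/2} = 2.576 to 2.241, so power = Φ(λ - z_{α/2}) goes from Φ(1.85 - 2.576) = 0.234 to Φ(1.85 - 2.241) = 0.348.
• Type II error rate β = 1 - power therefore decreases (0.766 → 0.652).
Appropriate when false negatives are costly — here, a spam email lands in the inbox.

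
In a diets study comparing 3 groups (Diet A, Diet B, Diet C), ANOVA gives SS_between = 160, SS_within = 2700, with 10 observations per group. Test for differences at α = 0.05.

df_between = 2, df_within = 27. F = MS_between/MS_within = 80.0/100.0 = 0.8. F_crit ≈ 3.354. Fail to reject H₀.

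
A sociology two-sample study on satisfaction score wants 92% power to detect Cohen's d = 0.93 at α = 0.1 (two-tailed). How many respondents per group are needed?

z_{α/2} = 1.645, z_β = Φ⁻¹(0.92) = 1.405. For large effect (d = 0.93): n per group = 2(z_{α/2} + z_β)²/d² = 2(1.645 + 1.405)²/0.93² = 21.5 → 22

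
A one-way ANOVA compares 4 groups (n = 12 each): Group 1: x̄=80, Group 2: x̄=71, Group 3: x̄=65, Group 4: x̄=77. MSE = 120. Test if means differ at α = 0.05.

Grand mean = 73.25. SS_between = 1593.0, MS_between = 531.0. F = 4.425, F_crit ≈ 2.816. Reject H₀.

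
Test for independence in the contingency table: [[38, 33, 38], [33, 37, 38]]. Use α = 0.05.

χ² = 0.576. df = 2, critical = 5.991. Fail to reject H₀. No evidence of dependence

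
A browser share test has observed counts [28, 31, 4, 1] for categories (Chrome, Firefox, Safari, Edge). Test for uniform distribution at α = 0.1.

Expected = 16 each. χ² = Σ(O-E)²/E = 46.125. df = 3, critical value = 6.251. Reject H₀.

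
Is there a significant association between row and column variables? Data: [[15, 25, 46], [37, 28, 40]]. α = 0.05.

χ² = 8.086. df = 2, critical = 5.991. Reject H₀. Variables are dependent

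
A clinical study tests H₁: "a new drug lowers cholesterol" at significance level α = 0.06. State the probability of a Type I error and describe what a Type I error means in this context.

P(Type I error) = α = 0.06. A Type I error is rejecting H₀ when H₀ is actually true (false positive) — here, concluding that a new drug lowers cholesterol when in fact this is not the case. Consequence: approving an ineffective drug — patients take a useless medication and may skip effective alternatives.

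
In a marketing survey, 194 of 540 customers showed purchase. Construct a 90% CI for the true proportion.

p̂ = 0.359. CI = p̂ ± z*√(p̂(1-p̂)/n) = (0.325, 0.393)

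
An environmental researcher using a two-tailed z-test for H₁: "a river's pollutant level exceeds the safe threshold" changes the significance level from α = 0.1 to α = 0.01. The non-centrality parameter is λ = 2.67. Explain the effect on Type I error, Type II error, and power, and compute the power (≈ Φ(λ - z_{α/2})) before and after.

Decreasing α from 0.1 to 0.01:
• Type I error rate decreases (α is the Type I rate by definition).
• Critical value moves from z_{α/2} = 1.645 to 2.576, so power = Φ(λ - z_{α/2}) goes from Φ(2.67 - 1.645) = 0.847 to Φ(2.67 - 2.576) = 0.537.
• Type II error rate β = 1 - power therefore increases (0.153 → 0.463).
Appropriate when false positives are costly — here, shutting down a compliant factory unnecessarily.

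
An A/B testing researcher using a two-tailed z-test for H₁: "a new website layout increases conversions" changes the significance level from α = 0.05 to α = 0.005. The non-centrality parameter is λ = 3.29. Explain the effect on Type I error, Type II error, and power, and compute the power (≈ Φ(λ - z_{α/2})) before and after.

Decreasing α from 0.05 to 0.005:
• Type I error rate decreases (α is the Type I rate by definition).
• Critical value moves from z_{α/2} = 1.96 to 2.807, so power = Φ(λ - z_{α/2}) goes from Φ(3.29 - 1.96) = 0.908 to Φ(3.29 - 2.807) = 0.685.
• Type II error rate β = 1 - power therefore increases (0.092 → 0.315).
Appropriate when false positives are costly — here, rolling out a layout that doesn't actually help — wasted engineering effort.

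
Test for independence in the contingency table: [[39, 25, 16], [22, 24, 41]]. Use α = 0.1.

χ² = 15.457. df = 2, critical = 4.605. Reject H₀. Variables are dependent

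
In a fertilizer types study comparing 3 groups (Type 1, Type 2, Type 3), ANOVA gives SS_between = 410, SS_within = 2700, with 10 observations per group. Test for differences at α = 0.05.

df_between = 2, df_within = 27. F = MS_between/MS_within = 205.0/100.0 = 2.05. F_crit ≈ 3.354. Fail to reject H₀.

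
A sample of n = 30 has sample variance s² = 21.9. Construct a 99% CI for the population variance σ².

df = 29. χ²_{0.005} = 52.336, χ²_{0.995} = 13.121. CI for σ² = ((n-1)s²/χ²_{α/2}, (n-1)s²/χ²_{1-α/2}) = (29·21.9/52.336, 29·21.9/13.121) = (12.14, 48.4)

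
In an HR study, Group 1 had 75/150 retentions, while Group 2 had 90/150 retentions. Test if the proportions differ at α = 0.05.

p̂₁ = 0.5, p̂₂ = 0.6, pooled p̂ = 0.55. z = -1.741. Critical: ±1.96. Fail to reject H₀.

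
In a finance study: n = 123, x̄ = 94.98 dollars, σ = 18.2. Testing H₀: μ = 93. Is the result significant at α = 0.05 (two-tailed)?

z = (94.98 - 93)/(18.2/√123) = 1.207. Since |z| ≤ 1.96, not significant at α = 0.05.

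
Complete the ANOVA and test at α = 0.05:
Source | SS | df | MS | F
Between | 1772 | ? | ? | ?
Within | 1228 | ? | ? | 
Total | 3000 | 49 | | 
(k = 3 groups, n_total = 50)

df_between = 2, df_within = 47. MS_between = 886.0, MS_within = 26.13. F = 33.91, F_crit ≈ 3.195. Reject H₀.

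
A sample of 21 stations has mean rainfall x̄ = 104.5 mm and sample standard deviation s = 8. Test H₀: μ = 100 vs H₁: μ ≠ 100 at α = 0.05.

t = (x̄ - μ₀)/(s/√n) = (104.5 - 100)/(8/√21) = 2.578. df = 20, critical t = ±2.086. Reject H₀.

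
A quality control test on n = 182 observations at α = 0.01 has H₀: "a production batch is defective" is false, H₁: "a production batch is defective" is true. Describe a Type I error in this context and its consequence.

Type I error: rejecting H₀ when it is true — concluding that a production batch is defective when in fact it is not. Consequence: scrapping a good batch — wasted material and cost for no reason.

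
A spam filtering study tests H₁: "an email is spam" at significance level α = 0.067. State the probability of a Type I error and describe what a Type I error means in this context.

P(Type I error) = α = 0.067. A Type I error is rejecting H₀ when H₀ is actually true (false positive) — here, concluding that an email is spam when in fact this is not the case. Consequence: a legitimate email is sent to the spam folder and the user misses it.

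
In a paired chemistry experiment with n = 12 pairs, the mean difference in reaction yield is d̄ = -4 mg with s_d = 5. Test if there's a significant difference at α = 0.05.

t = d̄/(s_d/√n) = -4/(5/√12) = -2.771. df = 11, critical t = ±2.201. Reject H₀.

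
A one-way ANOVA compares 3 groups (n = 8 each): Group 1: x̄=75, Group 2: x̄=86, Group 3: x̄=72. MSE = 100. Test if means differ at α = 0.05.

Grand mean = 77.67. SS_between = 869.33, MS_between = 434.67. F = 4.347, F_crit ≈ 3.467. Reject H₀.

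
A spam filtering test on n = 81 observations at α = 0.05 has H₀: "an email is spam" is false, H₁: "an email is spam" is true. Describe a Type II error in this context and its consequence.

Type II error: failing to reject H₀ when it is false — concluding that an email is spam is not supported when in fact it is. Consequence: a spam email lands in the inbox.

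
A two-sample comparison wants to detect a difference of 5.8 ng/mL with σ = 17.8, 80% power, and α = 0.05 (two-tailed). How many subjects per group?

n per group = 2(z_α/2 + z_β)²σ²/d² = 2×(1.96 + 0.84)²×17.8²/5.8² = 147.7 → n = 148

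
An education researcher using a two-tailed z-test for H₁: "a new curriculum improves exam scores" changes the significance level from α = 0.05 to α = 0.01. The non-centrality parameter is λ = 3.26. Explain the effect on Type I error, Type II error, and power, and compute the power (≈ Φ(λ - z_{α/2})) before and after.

Decreasing α from 0.05 to 0.01:
• Type I error rate decreases (α is the Type I rate by definition).
• Critical value moves from z_{α/2} = 1.96 to 2.576, so power = Φ(λ - z_{α/2}) goes from Φ(3.26 - 1.96) = 0.903 to Φ(3.26 - 2.576) = 0.753.
• Type II error rate β = 1 - power therefore increases (0.097 → 0.247).
Appropriate when false positives are costly — here, adopting a curriculum that gives no real benefit — disruption for nothing.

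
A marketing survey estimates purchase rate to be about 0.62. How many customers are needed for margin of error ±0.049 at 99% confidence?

n = z²p(1-p)/E² = 2.576²×0.62×0.38/0.049² = 651.1 → n = 652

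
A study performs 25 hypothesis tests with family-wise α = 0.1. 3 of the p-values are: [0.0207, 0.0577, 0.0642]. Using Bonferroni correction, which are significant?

Bonferroni α = 0.1/25 = 0.004. None of the given p-values are significant.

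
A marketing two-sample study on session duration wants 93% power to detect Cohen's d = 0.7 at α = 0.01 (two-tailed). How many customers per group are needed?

z_{α/2} = 2.576, z_β = Φ⁻¹(0.93) = 1.476. For medium effect (d = 0.7): n per group = 2(z_{α/2} + z_β)²/d² = 2(2.576 + 1.476)²/0.7² = 67.02 → 68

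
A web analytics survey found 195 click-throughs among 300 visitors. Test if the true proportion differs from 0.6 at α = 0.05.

p̂ = 0.65, p₀ = 0.6. z = (p̂ - p₀)/√(p₀(1-p₀)/n) = 1.768. Critical: ±1.96. Fail to reject H₀.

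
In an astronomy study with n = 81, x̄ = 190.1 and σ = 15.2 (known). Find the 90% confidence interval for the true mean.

CI = x̄ ± z*(σ/√n) = 190.1 ± 1.645(15.2/√81) = 190.1 ± 2.78 = (187.32, 192.88)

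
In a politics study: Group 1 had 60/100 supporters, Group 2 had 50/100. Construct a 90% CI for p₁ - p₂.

p̂₁ = 0.6, p̂₂ = 0.5. Difference = 0.1. CI = (-0.015, 0.215)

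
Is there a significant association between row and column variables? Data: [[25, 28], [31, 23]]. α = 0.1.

χ² = 1.124. df = 1, critical = 2.706. Fail to reject H₀. No evidence of dependence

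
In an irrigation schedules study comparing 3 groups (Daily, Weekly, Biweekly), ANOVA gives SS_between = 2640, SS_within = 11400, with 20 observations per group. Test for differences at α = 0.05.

df_between = 2, df_within = 57. F = MS_between/MS_within = 1320.0/200.0 = 6.6. F_crit ≈ 3.159. Reject H₀. At least one mean differs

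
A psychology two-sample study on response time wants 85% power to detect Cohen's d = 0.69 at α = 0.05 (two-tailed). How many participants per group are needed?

z_{α/2} = 1.96, z_β = Φ⁻¹(0.85) = 1.036. For medium effect (d = 0.69): n per group = 2(z_{α/2} + z_β)²/d² = 2(1.96 + 1.036)²/0.69² = 37.7 → 38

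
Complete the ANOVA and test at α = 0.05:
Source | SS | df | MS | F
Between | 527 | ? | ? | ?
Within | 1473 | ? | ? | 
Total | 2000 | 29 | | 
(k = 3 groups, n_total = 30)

df_between = 2, df_within = 27. MS_between = 263.5, MS_within = 54.56. F = 4.83, F_crit ≈ 3.354. Reject H₀.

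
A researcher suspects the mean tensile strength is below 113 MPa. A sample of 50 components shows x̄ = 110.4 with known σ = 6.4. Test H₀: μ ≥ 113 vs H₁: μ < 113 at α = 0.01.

z = -2.873. Critical value: -2.33. Reject H₀.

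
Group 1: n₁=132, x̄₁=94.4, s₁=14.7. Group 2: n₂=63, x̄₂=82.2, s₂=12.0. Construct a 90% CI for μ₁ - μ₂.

Difference = 12.2. SE = √(14.7²/132 + 12.0²/63) = 1.981. CI = (8.94, 15.46)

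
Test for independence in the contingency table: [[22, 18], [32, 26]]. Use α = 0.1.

χ² = 0.0. df = 1, critical = 2.706. Fail to reject H₀. No evidence of dependence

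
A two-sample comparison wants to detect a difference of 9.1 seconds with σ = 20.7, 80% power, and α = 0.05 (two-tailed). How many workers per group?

n per group = 2(z_α/2 + z_β)²σ²/d² = 2×(1.96 + 0.84)²×20.7²/9.1² = 81.1 → n = 82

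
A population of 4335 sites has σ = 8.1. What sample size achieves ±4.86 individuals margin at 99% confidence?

Without FPC: n₀ = (2.576×8.1/4.86)² = 18.433. With FPC: n = n₀N/(n₀+N-1) = 18.4 → n = 19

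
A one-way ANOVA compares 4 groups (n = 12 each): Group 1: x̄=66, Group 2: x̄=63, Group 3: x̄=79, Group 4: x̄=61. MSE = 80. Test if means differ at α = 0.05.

Grand mean = 67.25. SS_between = 2361.0, MS_between = 787.0. F = 9.838, F_crit ≈ 2.816. Reject H₀.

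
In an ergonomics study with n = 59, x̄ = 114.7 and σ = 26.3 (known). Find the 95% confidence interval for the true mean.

CI = x̄ ± z*(σ/√n) = 114.7 ± 1.96(26.3/√59) = 114.7 ± 6.71 = (107.99, 121.41)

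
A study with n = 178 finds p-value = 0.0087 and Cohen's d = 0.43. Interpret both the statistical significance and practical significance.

Statistically significant (p = 0.0087 < 0.05). Cohen's d = 0.43 indicates a small effect size. Both statistical and practical significance should be considered.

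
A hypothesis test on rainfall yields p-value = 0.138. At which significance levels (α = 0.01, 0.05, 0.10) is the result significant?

p = 0.138. Not significant at any of the given levels.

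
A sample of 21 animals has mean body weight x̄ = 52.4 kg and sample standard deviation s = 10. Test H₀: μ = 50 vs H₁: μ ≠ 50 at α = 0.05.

t = (x̄ - μ₀)/(s/√n) = (52.4 - 50)/(10/√21) = 1.1. df = 20, critical t = ±2.086. Fail to reject H₀.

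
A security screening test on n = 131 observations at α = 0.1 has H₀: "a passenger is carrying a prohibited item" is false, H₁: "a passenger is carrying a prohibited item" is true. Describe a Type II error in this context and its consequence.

Type II error: failing to reject H₀ when it is false — concluding that a passenger is carrying a prohibited item is not supported when in fact it is. Consequence: letting a prohibited item through — security breach.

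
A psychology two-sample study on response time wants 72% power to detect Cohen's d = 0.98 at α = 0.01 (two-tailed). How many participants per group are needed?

z_{α/2} = 2.576, z_β = Φ⁻¹(0.72) = 0.583. For large effect (d = 0.98): n per group = 2(z_{α/2} + z_β)²/d² = 2(2.576 + 0.583)²/0.98² = 20.8 → 21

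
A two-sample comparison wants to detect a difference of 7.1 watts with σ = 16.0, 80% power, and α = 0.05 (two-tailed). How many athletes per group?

n per group = 2(z_α/2 + z_β)²σ²/d² = 2×(1.96 + 0.84)²×16.0²/7.1² = 79.6 → n = 80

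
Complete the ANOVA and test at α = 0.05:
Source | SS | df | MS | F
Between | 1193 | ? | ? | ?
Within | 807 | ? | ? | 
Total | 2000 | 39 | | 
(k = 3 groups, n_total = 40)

df_between = 2, df_within = 37. MS_between = 596.5, MS_within = 21.81. F = 27.349, F_crit ≈ 3.252. Reject H₀.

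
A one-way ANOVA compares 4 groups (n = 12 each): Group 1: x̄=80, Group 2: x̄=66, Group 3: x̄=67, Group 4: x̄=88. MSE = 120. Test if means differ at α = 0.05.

Grand mean = 75.25. SS_between = 4065.0, MS_between = 1355.0. F = 11.292, F_crit ≈ 2.816. Reject H₀.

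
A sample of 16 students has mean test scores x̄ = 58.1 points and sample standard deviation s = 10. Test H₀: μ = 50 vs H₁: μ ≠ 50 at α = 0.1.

t = (x̄ - μ₀)/(s/√n) = (58.1 - 50)/(10/√16) = 3.24. df = 15, critical t = ±1.753. Reject H₀.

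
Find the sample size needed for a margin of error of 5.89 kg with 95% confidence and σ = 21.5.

n = (z*σ/E)² = (1.96×21.5/5.89)² = 51.2 → n = 52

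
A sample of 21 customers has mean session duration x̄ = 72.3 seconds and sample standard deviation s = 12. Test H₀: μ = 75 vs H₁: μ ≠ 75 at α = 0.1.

t = (x̄ - μ₀)/(s/√n) = (72.3 - 75)/(12/√21) = -1.031. df = 20, critical t = ±1.725. Fail to reject H₀.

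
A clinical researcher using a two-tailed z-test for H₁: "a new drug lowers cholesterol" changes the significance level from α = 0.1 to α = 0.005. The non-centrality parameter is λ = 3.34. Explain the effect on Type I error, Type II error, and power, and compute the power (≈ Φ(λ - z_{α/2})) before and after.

Decreasing α from 0.1 to 0.005:
• Type I error rate decreases (α is the Type I rate by definition).
• Critical value moves from z_{α/2} = 1.645 to 2.807, so power = Φ(λ - z_{α/2}) goes from Φ(3.34 - 1.645) = 0.955 to Φ(3.34 - 2.807) = 0.703.
• Type II error rate β = 1 - power therefore increases (0.045 → 0.297).
Appropriate when false positives are costly — here, approving an ineffective drug — patients take a useless medication and may skip effective alternatives.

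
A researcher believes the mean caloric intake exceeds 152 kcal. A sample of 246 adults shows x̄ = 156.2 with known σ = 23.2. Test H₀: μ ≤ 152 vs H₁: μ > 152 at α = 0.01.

z = 2.839. Critical value: 2.33. Reject H₀.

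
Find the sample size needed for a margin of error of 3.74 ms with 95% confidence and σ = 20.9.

n = (z*σ/E)² = (1.96×20.9/3.74)² = 120.0 → n = 120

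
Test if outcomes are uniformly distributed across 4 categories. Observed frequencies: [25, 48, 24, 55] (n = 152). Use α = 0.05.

Expected = 38 each. χ² = Σ(O-E)²/E = 19.842. df = 3, critical value = 7.815. Reject H₀.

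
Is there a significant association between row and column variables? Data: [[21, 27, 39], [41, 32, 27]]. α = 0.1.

χ² = 8.193. df = 2, critical = 4.605. Reject H₀. Variables are dependent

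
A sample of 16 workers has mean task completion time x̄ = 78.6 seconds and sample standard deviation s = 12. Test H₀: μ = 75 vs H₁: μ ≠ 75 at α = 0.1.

t = (x̄ - μ₀)/(s/√n) = (78.6 - 75)/(12/√16) = 1.2. df = 15, critical t = ±1.753. Fail to reject H₀.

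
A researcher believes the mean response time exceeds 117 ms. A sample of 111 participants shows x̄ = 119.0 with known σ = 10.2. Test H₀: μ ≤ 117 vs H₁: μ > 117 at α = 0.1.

z = 2.066. Critical value: 1.28. Reject H₀.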